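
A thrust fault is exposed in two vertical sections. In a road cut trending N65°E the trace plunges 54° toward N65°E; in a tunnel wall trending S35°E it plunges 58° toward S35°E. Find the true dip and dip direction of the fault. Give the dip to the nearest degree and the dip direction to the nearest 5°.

Each apparent-dip line lies in the plane. As unit vectors (x east, y north, z up), v₁ plunges 54°→N65°E and v₂ plunges 58°→S35°E.
n = v₁ × v₂ = (0.562, -0.206, 0.307) (taken with n_z > 0).
Dip δ = arctan(|n_h|/n_z) = arctan(0.598/0.307) = 62.9°.
The horizontal component of n points toward azimuth atan2(n_x, n_y) = 110°, the dip direction.

true dip 63°, dip direction 110°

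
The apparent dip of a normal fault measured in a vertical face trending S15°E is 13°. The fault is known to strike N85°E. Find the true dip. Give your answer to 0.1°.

β = acute angle between strike N85°E and section S15°E = 80°.
tan(true dip) = tan 13° / sin 80° = 0.2344
δ = arctan(0.2344) = 13.19°

13.2°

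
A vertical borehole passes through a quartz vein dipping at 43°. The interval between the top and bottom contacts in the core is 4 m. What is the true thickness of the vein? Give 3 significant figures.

2.93 m

True thickness t = h · cos(dip) = 4 × cos 43°
t = 4 × 0.7314 = 2.925 m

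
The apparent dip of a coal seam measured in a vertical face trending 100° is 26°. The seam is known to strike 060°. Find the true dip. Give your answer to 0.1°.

The section is 40° from the strike.
tan(true dip) = tan 26° / sin 40° = 0.7588
true dip = arctan 0.7588 = 37.19°

37.2°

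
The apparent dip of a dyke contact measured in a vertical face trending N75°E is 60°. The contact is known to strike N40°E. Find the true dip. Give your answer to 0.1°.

71.7°

The section is 35° from the strike.
tan(true dip) = tan 60° / sin 35° = 3.0197
δ = arctan(3.0197) = 71.68°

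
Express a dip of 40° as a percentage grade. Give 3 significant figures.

grade % = 100 × tan 40° = 100 × 0.8391

83.9%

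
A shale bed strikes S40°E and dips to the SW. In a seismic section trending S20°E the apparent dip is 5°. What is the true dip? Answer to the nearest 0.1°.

14.3°

The section is 20° from the strike.
tan(true dip) = tan 5° / sin 20° = 0.2558
true dip = arctan 0.2558 = 14.35°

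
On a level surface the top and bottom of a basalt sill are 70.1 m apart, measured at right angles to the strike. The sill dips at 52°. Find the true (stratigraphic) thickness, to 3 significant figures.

55.2 m

True thickness t = w · sin(dip) = 70.1 × sin 52°
t = 70.1 × 0.7880 = 55.240 m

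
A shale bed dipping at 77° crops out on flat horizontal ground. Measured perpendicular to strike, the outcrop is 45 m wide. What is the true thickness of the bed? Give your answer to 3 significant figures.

True thickness t = w · sin(dip) = 45 × sin 77°
t = 45 × 0.9744 = 43.847 m

43.8 m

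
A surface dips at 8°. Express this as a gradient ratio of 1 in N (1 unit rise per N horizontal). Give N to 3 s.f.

1 in 7.12

1 : N means tan θ = 1/N, so N = 1/tan 8° = 1/0.1405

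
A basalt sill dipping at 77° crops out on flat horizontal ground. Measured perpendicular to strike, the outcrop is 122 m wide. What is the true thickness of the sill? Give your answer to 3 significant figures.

119 m

True thickness t = w · sin(dip) = 122 × sin 77°
t = 122 × 0.9744 = 118.873 m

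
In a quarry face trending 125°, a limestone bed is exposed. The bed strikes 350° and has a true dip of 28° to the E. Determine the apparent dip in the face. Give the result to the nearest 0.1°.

Angle between strike (350°) and section (125°): β = 45°.
tan α = tan 28° × sin 45° = 0.5317 × 0.7071 = 0.3760
apparent dip = arctan 0.3760 = 20.61°

20.6°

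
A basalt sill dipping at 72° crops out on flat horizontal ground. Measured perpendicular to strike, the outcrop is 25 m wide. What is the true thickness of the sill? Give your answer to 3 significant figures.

True thickness t = w · sin(dip) = 25 × sin 72°
t = 25 × 0.9511 = 23.776 m

23.8 m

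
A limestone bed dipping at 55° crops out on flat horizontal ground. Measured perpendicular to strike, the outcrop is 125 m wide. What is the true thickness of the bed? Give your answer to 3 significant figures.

True thickness t = w · sin(dip) = 125 × sin 55°
t = 125 × 0.8192 = 102.394 m

102 m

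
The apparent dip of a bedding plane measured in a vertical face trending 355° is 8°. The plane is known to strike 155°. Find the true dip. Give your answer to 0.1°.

β = acute angle between strike 155° and section 355° = 20°.
tan(true dip) = tan 8° / sin 20° = 0.4109
δ = arctan(0.4109) = 22.34°

22.3°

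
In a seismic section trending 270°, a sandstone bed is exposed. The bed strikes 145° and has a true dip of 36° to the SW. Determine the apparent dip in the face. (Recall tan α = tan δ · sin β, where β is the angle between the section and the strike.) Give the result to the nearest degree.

31°

The strike is 145° and the section trends 270°; the acute angle between them is β = 55°.
tan(apparent dip) = tan 36° · sin 55° = 0.5951
α = arctan(0.5951) = 30.76°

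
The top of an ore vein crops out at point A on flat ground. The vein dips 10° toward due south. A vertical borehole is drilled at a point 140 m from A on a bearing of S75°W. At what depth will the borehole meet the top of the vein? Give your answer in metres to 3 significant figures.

The hole lies 75° from the dip direction, so the down-dip offset is 140 × cos 75° = 36.23 m.
Depth = down-dip offset × tan(dip) = 36.23 × tan 10° = 36.23 × 0.1763
Depth = 6.39 m

6.39 m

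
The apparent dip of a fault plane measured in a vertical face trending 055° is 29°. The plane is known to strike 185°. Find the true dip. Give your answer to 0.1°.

The section is 50° from the strike.
tan δ = tan α / sin β = tan 29° / sin 50° = 0.5543 / 0.7660 = 0.7236
δ = arctan(0.7236) = 35.89°

35.9°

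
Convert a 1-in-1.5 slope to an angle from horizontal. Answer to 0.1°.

33.7°

tan θ = 1/1.5 = 0.6667
θ = arctan(0.6667) = 33.69°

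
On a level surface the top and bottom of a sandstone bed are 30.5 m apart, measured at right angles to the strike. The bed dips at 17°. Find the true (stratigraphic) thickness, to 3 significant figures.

True thickness t = w · sin(dip) = 30.5 × sin 17°
t = 30.5 × 0.2924 = 8.917 m

8.92 m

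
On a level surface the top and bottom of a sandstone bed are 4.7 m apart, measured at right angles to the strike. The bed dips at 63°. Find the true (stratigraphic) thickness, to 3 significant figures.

4.19 m

True thickness t = w · sin(dip) = 4.7 × sin 63°
t = 4.7 × 0.8910 = 4.188 m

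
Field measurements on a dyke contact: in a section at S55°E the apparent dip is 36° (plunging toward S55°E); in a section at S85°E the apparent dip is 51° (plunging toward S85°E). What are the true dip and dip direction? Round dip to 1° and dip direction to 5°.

true dip 55°, dip direction 065°

Represent each trace as a vector plunging at its apparent dip toward its trend (east-north-up frame): v₁ = (0.663, -0.464, -0.588), v₂ = (0.627, -0.055, -0.777).
Cross product v₁ × v₂ gives the pole to the plane: n ∝ (0.328, 0.147, 0.255).
Dip δ = arctan(|n_h|/n_z) = arctan(0.360/0.255) = 54.7°.
Dip direction = atan2(0.328, 0.147) = 66° (azimuth of n's horizontal projection).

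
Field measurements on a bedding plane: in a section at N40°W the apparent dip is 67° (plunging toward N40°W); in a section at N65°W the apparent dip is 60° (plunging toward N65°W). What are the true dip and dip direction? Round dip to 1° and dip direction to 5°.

Each apparent-dip line lies in the plane. As unit vectors (x east, y north, z up), v₁ plunges 67°→N40°W and v₂ plunges 60°→N65°W.
The plane normal is n = v₁ × v₂ ∝ (-0.065, 0.200, 0.083).
Dip δ = arctan(|n_h|/n_z) = arctan(0.210/0.083) = 68.5°.
Dip direction = azimuth of (n_x, n_y) = atan2(-0.065, 0.200) = 342°.

true dip 69°, dip direction 340°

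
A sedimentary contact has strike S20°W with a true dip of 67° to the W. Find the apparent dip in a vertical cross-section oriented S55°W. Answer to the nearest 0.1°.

53.5°

The strike is S20°W and the section trends S55°W; the acute angle between them is β = 35°.
tan α = tan 67° × sin 35° = 2.3559 × 0.5736 = 1.3513
α = arctan(1.3513) = 53.50°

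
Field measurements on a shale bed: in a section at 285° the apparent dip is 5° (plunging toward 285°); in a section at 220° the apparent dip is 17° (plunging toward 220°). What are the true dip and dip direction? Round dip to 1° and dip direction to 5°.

true dip 17°, dip direction 210°

Represent each trace as a vector plunging at its apparent dip toward its trend (east-north-up frame): v₁ = (-0.962, 0.258, -0.087), v₂ = (-0.615, -0.733, -0.292).
Cross product v₁ × v₂ gives the pole to the plane: n ∝ (-0.139, -0.228, 0.863).
tan δ = √(n_x²+n_y²)/n_z = 0.267/0.863, so δ = 17.2°.
The horizontal component of n points toward azimuth atan2(n_x, n_y) = 211°, the dip direction.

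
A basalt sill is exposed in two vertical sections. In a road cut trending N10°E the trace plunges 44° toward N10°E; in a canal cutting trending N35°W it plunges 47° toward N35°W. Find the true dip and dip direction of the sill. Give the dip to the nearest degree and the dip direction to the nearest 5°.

true dip 48°, dip direction 340°

Each apparent-dip line lies in the plane. As unit vectors (x east, y north, z up), v₁ plunges 44°→N10°E and v₂ plunges 47°→N35°W.
Cross product v₁ × v₂ gives the pole to the plane: n ∝ (-0.130, 0.363, 0.347).
tan δ = √(n_x²+n_y²)/n_z = 0.386/0.347, so δ = 48.0°.
Dip direction = atan2(-0.130, 0.363) = 340° (azimuth of n's horizontal projection).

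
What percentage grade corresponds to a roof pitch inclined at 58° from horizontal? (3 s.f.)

160%

grade % = 100 × tan 58° = 100 × 1.6003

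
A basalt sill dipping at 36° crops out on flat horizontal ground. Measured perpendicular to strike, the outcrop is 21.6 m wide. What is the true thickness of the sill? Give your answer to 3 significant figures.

True thickness t = w · sin(dip) = 21.6 × sin 36°
t = 21.6 × 0.5878 = 12.696 m

12.7 m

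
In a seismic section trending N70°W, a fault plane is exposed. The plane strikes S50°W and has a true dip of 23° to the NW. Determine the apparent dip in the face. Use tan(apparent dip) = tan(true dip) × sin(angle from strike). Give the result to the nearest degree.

20°

The section lies 60° from the strike.
tan α = tan 23° × sin 60° = 0.4245 × 0.8660 = 0.3676
α = arctan(0.3676) = 20.18°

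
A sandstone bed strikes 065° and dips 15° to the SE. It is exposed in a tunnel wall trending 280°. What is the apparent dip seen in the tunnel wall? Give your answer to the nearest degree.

The strike is 065° and the section trends 280°; the acute angle between them is β = 35°.
tan(apparent dip) = tan 15° · sin 35° = 0.1537
α = arctan(0.1537) = 8.74°

9°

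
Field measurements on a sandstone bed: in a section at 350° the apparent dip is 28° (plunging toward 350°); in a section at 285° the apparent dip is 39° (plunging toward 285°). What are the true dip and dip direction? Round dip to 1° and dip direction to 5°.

true dip 40°, dip direction 300°

Represent each trace as a vector plunging at its apparent dip toward its trend (east-north-up frame): v₁ = (-0.153, 0.870, -0.469), v₂ = (-0.751, 0.201, -0.629).
n = v₁ × v₂ = (-0.453, 0.256, 0.622) (taken with n_z > 0).
True dip = arccos(n_z / |n|) = arccos(0.7671) = 39.9°.
The horizontal component of n points toward azimuth atan2(n_x, n_y) = 299°, the dip direction.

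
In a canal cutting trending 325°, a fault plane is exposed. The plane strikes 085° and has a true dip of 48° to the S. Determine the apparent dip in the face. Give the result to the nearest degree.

The section lies 60° from the strike.
tan α = tan 48° × sin 60° = 1.1106 × 0.8660 = 0.9618
apparent dip = arctan 0.9618 = 43.89°

44°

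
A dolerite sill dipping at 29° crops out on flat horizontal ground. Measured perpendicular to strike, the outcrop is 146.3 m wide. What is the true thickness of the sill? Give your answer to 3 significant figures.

True thickness t = w · sin(dip) = 146.3 × sin 29°
t = 146.3 × 0.4848 = 70.928 m

70.9 m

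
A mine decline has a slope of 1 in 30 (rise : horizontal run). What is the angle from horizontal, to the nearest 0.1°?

tan θ = 1/30 = 0.0333
θ = arctan(0.0333) = 1.91°

1.9°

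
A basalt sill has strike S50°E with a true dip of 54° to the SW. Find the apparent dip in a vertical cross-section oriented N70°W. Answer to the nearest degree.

The section lies 20° from the strike.
tan(apparent dip) = tan 54° · sin 20° = 0.4708
apparent dip = arctan 0.4708 = 25.21°

25°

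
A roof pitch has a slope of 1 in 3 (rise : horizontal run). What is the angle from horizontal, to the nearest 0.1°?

tan θ = 1/3 = 0.3333
θ = arctan(0.3333) = 18.43°

18.4°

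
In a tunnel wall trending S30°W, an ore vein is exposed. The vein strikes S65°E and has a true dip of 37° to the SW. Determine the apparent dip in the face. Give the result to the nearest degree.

The strike is S65°E and the section trends S30°W; the acute angle between them is β = 85°.
tan(apparent dip) = tan 37° · sin 85° = 0.7507
α = arctan(0.7507) = 36.90°

37°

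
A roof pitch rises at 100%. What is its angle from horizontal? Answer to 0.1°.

45.0°

tan θ = 100/100 = 1.0000
θ = arctan(1.0000) = 45.00°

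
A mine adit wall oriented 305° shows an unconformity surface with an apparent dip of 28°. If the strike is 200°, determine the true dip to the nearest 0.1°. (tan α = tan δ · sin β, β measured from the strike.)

The section is 75° from the strike.
tan δ = tan α / sin β = tan 28° / sin 75° = 0.5317 / 0.9659 = 0.5505
true dip = arctan 0.5505 = 28.83°

28.8°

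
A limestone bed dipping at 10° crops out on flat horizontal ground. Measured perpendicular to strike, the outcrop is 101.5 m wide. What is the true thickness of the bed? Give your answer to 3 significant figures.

True thickness t = w · sin(dip) = 101.5 × sin 10°
t = 101.5 × 0.1736 = 17.625 m

17.6 m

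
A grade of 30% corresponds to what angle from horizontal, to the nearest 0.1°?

16.7°

tan θ = 30/100 = 0.3000
θ = arctan(0.3000) = 16.70°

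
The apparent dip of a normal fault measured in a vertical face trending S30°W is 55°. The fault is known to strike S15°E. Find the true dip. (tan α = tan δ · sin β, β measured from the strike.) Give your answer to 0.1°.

63.7°

The section is 45° from the strike.
tan δ = tan α / sin β = tan 55° / sin 45° = 1.4281 / 0.7071 = 2.0197
true dip = arctan 2.0197 = 63.66°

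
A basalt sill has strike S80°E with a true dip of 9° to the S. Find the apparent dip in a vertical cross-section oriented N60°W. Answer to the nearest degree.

3°

The strike is S80°E and the section trends N60°W; the acute angle between them is β = 20°.
tan α = tan 9° × sin 20° = 0.1584 × 0.3420 = 0.0542
α = arctan(0.0542) = 3.10°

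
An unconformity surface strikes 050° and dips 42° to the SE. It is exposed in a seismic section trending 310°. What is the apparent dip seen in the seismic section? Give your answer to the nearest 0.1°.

41.6°

The section lies 80° from the strike.
tan α = tan 42° × sin 80° = 0.9004 × 0.9848 = 0.8867
α = arctan(0.8867) = 41.56°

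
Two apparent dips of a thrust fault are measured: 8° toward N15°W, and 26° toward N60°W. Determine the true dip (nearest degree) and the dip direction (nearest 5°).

true dip 30°, dip direction 270°

The two traces are lines in the plane: v₁ = (sin 345°·cos 8°, cos 345°·cos 8°, −sin 8°), v₂ = (sin 300°·cos 26°, cos 300°·cos 26°, −sin 26°).
The plane normal is n = v₁ × v₂ ∝ (-0.357, -0.004, 0.629).
Dip δ = arctan(|n_h|/n_z) = arctan(0.357/0.629) = 29.5°.
The horizontal component of n points toward azimuth atan2(n_x, n_y) = 269°, the dip direction.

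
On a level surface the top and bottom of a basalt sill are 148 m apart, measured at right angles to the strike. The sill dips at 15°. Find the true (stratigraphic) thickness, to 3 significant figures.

38.3 m

True thickness t = w · sin(dip) = 148 × sin 15°
t = 148 × 0.2588 = 38.305 m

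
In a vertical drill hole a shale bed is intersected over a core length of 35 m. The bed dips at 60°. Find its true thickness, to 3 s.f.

True thickness t = h · cos(dip) = 35 × cos 60°
t = 35 × 0.5000 = 17.500 m

17.5 m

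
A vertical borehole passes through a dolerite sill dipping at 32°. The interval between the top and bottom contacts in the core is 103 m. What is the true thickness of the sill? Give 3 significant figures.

87.3 m

True thickness t = h · cos(dip) = 103 × cos 32°
t = 103 × 0.8480 = 87.349 m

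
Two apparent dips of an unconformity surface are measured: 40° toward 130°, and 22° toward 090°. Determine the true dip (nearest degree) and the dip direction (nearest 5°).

The two traces are lines in the plane: v₁ = (sin 130°·cos 40°, cos 130°·cos 40°, −sin 40°), v₂ = (sin 90°·cos 22°, cos 90°·cos 22°, −sin 22°).
The plane normal is n = v₁ × v₂ ∝ (0.184, -0.376, 0.457).
True dip = arccos(n_z / |n|) = arccos(0.7368) = 42.5°.
Dip direction = azimuth of (n_x, n_y) = atan2(0.184, -0.376) = 154°.

true dip 43°, dip direction 155°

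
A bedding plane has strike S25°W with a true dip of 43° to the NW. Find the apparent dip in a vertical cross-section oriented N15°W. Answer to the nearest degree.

The strike is S25°W and the section trends N15°W; the acute angle between them is β = 40°.
tan(apparent dip) = tan 43° · sin 40° = 0.5994
apparent dip = arctan 0.5994 = 30.94°

31°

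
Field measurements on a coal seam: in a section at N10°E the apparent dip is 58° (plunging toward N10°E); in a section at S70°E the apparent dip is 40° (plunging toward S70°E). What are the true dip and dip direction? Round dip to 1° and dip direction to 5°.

Each apparent-dip line lies in the plane. As unit vectors (x east, y north, z up), v₁ plunges 58°→N10°E and v₂ plunges 40°→S70°E.
n = v₁ × v₂ = (0.558, 0.551, 0.400) (taken with n_z > 0).
tan δ = √(n_x²+n_y²)/n_z = 0.784/0.400, so δ = 63.0°.
Dip direction = atan2(0.558, 0.551) = 45° (azimuth of n's horizontal projection).

true dip 63°, dip direction 045°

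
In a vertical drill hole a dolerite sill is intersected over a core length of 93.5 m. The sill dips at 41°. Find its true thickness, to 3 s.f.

True thickness t = h · cos(dip) = 93.5 × cos 41°
t = 93.5 × 0.7547 = 70.565 m

70.6 m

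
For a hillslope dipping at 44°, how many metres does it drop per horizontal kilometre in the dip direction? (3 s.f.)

966 m

drop per km = 1000 × tan 44° = 1000 × 0.9657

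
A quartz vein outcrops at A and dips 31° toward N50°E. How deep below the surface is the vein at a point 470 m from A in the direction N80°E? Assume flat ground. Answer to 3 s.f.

245 m

The hole lies 30° from the dip direction, so the down-dip offset is 470 × cos 30° = 407.03 m.
Depth = down-dip offset × tan(dip) = 407.03 × tan 31° = 407.03 × 0.6009
Depth = 244.57 m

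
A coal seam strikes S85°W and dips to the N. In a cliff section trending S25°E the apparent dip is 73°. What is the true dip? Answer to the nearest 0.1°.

74.0°

The section is 70° from the strike.
tan δ = tan α / sin β = tan 73° / sin 70° = 3.2709 / 0.9397 = 3.4808
δ = arctan(3.4808) = 73.97°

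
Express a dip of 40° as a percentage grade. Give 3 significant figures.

grade % = 100 × tan 40° = 100 × 0.8391

83.9%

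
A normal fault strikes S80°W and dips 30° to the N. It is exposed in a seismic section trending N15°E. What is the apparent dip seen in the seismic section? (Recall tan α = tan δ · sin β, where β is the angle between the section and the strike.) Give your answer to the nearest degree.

28°

The section lies 65° from the strike.
tan α = tan 30° × sin 65° = 0.5774 × 0.9063 = 0.5233
apparent dip = arctan 0.5233 = 27.62°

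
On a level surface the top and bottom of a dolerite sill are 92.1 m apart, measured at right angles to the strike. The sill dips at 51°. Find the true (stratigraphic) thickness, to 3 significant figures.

71.6 m

True thickness t = w · sin(dip) = 92.1 × sin 51°
t = 92.1 × 0.7771 = 71.575 m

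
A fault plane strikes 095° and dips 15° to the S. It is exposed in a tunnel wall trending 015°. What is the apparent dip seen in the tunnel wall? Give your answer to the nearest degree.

15°

The strike is 095° and the section trends 015°; the acute angle between them is β = 80°.
tan α = tan 15° × sin 80° = 0.2679 × 0.9848 = 0.2639
apparent dip = arctan 0.2639 = 14.78°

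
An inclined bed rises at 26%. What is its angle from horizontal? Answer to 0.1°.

tan θ = 26/100 = 0.2600
θ = arctan(0.2600) = 14.57°

14.6°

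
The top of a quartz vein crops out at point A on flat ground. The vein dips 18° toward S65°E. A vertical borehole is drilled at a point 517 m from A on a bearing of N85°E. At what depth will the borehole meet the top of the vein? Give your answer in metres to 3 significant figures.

The hole lies 30° from the dip direction, so the down-dip offset is 517 × cos 30° = 447.74 m.
Depth = down-dip offset × tan(dip) = 447.74 × tan 18° = 447.74 × 0.3249
Depth = 145.48 m

145 m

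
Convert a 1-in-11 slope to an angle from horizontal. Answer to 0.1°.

5.2°

tan θ = 1/11 = 0.0909
θ = arctan(0.0909) = 5.19°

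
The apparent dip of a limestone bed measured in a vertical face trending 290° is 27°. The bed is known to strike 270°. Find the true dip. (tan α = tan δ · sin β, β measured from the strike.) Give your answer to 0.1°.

β = acute angle between strike 270° and section 290° = 20°.
tan δ = tan α / sin β = tan 27° / sin 20° = 0.5095 / 0.3420 = 1.4898
δ = arctan(1.4898) = 56.13°

56.1°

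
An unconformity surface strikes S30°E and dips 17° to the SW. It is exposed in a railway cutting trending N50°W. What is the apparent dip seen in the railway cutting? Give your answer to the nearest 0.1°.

6.0°

The strike is S30°E and the section trends N50°W; the acute angle between them is β = 20°.
tan α = tan 17° × sin 20° = 0.3057 × 0.3420 = 0.1046
apparent dip = arctan 0.1046 = 5.97°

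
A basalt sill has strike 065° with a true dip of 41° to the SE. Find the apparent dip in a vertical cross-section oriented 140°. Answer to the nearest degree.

Angle between strike (065°) and section (140°): β = 75°.
tan α = tan 41° × sin 75° = 0.8693 × 0.9659 = 0.8397
α = arctan(0.8397) = 40.02°

40°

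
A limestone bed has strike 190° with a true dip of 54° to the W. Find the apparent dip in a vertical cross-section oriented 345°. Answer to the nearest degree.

30°

The strike is 190° and the section trends 345°; the acute angle between them is β = 25°.
tan(apparent dip) = tan 54° · sin 25° = 0.5817
apparent dip = arctan 0.5817 = 30.19°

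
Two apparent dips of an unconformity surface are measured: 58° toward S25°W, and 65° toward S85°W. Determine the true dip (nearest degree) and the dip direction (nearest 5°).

true dip 66°, dip direction 250°

Each apparent-dip line lies in the plane. As unit vectors (x east, y north, z up), v₁ plunges 58°→S25°W and v₂ plunges 65°→S85°W.
The plane normal is n = v₁ × v₂ ∝ (-0.404, -0.154, 0.194).
True dip = arccos(n_z / |n|) = arccos(0.4092) = 65.8°.
The horizontal component of n points toward azimuth atan2(n_x, n_y) = 249°, the dip direction.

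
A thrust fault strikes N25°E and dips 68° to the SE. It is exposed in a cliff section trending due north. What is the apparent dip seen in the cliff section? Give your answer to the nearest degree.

Angle between strike (N25°E) and section (due north): β = 25°.
tan α = tan 68° × sin 25° = 2.4751 × 0.4226 = 1.0460
α = arctan(1.0460) = 46.29°

46°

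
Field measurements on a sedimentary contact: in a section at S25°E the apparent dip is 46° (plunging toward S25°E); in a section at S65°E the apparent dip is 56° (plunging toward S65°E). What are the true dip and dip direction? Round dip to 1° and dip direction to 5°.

Represent each trace as a vector plunging at its apparent dip toward its trend (east-north-up frame): v₁ = (0.294, -0.630, -0.719), v₂ = (0.507, -0.236, -0.829).
n = v₁ × v₂ = (0.352, -0.121, 0.250) (taken with n_z > 0).
True dip = arccos(n_z / |n|) = arccos(0.5571) = 56.1°.
The horizontal component of n points toward azimuth atan2(n_x, n_y) = 109°, the dip direction.

true dip 56°, dip direction 110°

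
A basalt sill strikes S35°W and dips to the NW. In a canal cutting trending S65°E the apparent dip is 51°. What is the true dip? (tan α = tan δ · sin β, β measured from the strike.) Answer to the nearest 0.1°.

51.4°

The section is 80° from the strike.
tan(true dip) = tan 51° / sin 80° = 1.2539
true dip = arctan 1.2539 = 51.43°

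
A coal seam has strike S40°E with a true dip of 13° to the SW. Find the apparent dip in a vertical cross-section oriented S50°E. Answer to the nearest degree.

Angle between strike (S40°E) and section (S50°E): β = 10°.
tan(apparent dip) = tan 13° · sin 10° = 0.0401
α = arctan(0.0401) = 2.30°

2°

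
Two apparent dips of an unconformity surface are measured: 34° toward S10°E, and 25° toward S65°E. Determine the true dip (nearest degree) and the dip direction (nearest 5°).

true dip 34°, dip direction 160°

Represent each trace as a vector plunging at its apparent dip toward its trend (east-north-up frame): v₁ = (0.144, -0.816, -0.559), v₂ = (0.821, -0.383, -0.423).
n = v₁ × v₂ = (0.131, -0.398, 0.615) (taken with n_z > 0).
True dip = arccos(n_z / |n|) = arccos(0.8264) = 34.3°.
Dip direction = azimuth of (n_x, n_y) = atan2(0.131, -0.398) = 162°.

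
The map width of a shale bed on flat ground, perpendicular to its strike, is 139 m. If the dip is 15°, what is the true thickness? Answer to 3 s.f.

True thickness t = w · sin(dip) = 139 × sin 15°
t = 139 × 0.2588 = 35.976 m

36.0 m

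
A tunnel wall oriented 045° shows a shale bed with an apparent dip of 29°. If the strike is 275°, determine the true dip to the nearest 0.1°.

β = acute angle between strike 275° and section 045° = 50°.
tan δ = tan α / sin β = tan 29° / sin 50° = 0.5543 / 0.7660 = 0.7236
δ = arctan(0.7236) = 35.89°

35.9°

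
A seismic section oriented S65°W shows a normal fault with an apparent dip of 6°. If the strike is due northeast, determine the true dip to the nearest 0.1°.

β = acute angle between strike due northeast and section S65°W = 20°.
tan δ = tan α / sin β = tan 6° / sin 20° = 0.1051 / 0.3420 = 0.3073
true dip = arctan 0.3073 = 17.08°

17.1°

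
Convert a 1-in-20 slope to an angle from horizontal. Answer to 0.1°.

tan θ = 1/20 = 0.0500
θ = arctan(0.0500) = 2.86°

2.9°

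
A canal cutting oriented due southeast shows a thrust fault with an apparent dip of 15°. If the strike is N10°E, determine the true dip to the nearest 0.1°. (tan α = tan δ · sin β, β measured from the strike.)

18.1°

β = acute angle between strike N10°E and section due southeast = 55°.
tan δ = tan α / sin β = tan 15° / sin 55° = 0.2679 / 0.8192 = 0.3271
true dip = arctan 0.3271 = 18.11°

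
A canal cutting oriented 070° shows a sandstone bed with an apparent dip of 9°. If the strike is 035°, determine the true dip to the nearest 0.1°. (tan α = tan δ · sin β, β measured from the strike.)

15.4°

β = acute angle between strike 035° and section 070° = 35°.
tan δ = tan α / sin β = tan 9° / sin 35° = 0.1584 / 0.5736 = 0.2761
true dip = arctan 0.2761 = 15.44°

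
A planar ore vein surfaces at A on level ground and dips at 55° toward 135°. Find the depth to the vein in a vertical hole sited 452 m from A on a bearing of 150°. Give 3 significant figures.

624 m

The hole lies 15° from the dip direction, so the down-dip offset is 452 × cos 15° = 436.60 m.
Depth = down-dip offset × tan(dip) = 436.60 × tan 55° = 436.60 × 1.4281
Depth = 623.53 m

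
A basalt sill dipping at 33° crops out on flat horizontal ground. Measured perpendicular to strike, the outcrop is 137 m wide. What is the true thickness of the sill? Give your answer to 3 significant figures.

74.6 m

True thickness t = w · sin(dip) = 137 × sin 33°
t = 137 × 0.5446 = 74.616 m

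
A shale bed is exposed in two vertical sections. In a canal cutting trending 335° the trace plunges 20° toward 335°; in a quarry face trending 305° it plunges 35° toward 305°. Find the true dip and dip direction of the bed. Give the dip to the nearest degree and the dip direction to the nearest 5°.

Represent each trace as a vector plunging at its apparent dip toward its trend (east-north-up frame): v₁ = (-0.397, 0.852, -0.342), v₂ = (-0.671, 0.470, -0.574).
Cross product v₁ × v₂ gives the pole to the plane: n ∝ (-0.328, 0.002, 0.385).
tan δ = √(n_x²+n_y²)/n_z = 0.328/0.385, so δ = 40.4°.
The horizontal component of n points toward azimuth atan2(n_x, n_y) = 270°, the dip direction.

true dip 40°, dip direction 270°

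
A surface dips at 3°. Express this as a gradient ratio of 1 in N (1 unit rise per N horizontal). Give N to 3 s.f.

1 in 19.1

1 : N means tan θ = 1/N, so N = 1/tan 3° = 1/0.0524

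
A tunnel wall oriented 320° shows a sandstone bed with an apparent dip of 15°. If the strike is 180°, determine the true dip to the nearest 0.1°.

22.6°

β = acute angle between strike 180° and section 320° = 40°.
tan δ = tan α / sin β = tan 15° / sin 40° = 0.2679 / 0.6428 = 0.4169
δ = arctan(0.4169) = 22.63°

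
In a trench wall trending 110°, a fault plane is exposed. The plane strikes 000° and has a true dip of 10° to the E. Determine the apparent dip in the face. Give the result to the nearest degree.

9°

The section lies 70° from the strike.
tan(apparent dip) = tan 10° · sin 70° = 0.1657
apparent dip = arctan 0.1657 = 9.41°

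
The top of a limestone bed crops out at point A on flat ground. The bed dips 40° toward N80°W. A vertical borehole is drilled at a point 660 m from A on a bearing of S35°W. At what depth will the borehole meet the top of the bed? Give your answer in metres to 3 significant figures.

234 m

The hole lies 65° from the dip direction, so the down-dip offset is 660 × cos 65° = 278.93 m.
Depth = down-dip offset × tan(dip) = 278.93 × tan 40° = 278.93 × 0.8391
Depth = 234.05 m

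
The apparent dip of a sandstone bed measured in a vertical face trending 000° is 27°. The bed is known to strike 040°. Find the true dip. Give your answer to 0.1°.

38.4°

β = acute angle between strike 040° and section 000° = 40°.
tan δ = tan α / sin β = tan 27° / sin 40° = 0.5095 / 0.6428 = 0.7927
true dip = arctan 0.7927 = 38.40°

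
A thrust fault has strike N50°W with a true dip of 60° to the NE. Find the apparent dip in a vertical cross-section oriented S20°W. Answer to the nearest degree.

58°

The section lies 70° from the strike.
tan α = tan 60° × sin 70° = 1.7321 × 0.9397 = 1.6276
apparent dip = arctan 1.6276 = 58.43°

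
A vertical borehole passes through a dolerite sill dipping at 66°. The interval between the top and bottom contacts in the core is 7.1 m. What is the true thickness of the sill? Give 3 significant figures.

2.89 m

True thickness t = h · cos(dip) = 7.1 × cos 66°
t = 7.1 × 0.4067 = 2.888 m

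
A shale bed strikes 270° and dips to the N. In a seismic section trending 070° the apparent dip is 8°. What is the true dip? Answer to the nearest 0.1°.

22.3°

The section is 20° from the strike.
tan δ = tan α / sin β = tan 8° / sin 20° = 0.1405 / 0.3420 = 0.4109
δ = arctan(0.4109) = 22.34°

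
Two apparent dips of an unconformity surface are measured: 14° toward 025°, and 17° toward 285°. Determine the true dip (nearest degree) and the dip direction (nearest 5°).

true dip 23°, dip direction 330°

Each apparent-dip line lies in the plane. As unit vectors (x east, y north, z up), v₁ plunges 14°→025° and v₂ plunges 17°→285°.
Cross product v₁ × v₂ gives the pole to the plane: n ∝ (-0.197, 0.343, 0.914).
Dip δ = arctan(|n_h|/n_z) = arctan(0.396/0.914) = 23.4°.
Dip direction = atan2(-0.197, 0.343) = 330° (azimuth of n's horizontal projection).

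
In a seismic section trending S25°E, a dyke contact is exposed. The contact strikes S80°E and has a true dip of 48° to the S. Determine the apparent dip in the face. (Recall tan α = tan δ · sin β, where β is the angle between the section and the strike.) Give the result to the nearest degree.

42°

Angle between strike (S80°E) and section (S25°E): β = 55°.
tan(apparent dip) = tan 48° · sin 55° = 0.9098
apparent dip = arctan 0.9098 = 42.29°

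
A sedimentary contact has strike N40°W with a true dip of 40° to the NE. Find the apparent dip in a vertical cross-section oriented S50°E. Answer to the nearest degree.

Angle between strike (N40°W) and section (S50°E): β = 10°.
tan(apparent dip) = tan 40° · sin 10° = 0.1457
α = arctan(0.1457) = 8.29°

8°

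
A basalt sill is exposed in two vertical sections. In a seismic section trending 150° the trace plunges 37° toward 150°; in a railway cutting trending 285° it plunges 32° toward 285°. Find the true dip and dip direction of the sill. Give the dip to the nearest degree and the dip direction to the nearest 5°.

Each apparent-dip line lies in the plane. As unit vectors (x east, y north, z up), v₁ plunges 37°→150° and v₂ plunges 32°→285°.
n = v₁ × v₂ = (-0.499, -0.705, 0.479) (taken with n_z > 0).
Dip δ = arctan(|n_h|/n_z) = arctan(0.863/0.479) = 61.0°.
Dip direction = atan2(-0.499, -0.705) = 215° (azimuth of n's horizontal projection).

true dip 61°, dip direction 215°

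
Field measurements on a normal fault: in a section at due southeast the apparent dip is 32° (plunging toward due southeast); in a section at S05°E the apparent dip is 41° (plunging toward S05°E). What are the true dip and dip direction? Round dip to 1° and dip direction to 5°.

Each apparent-dip line lies in the plane. As unit vectors (x east, y north, z up), v₁ plunges 32°→due southeast and v₂ plunges 41°→S05°E.
Cross product v₁ × v₂ gives the pole to the plane: n ∝ (0.005, -0.359, 0.411).
tan δ = √(n_x²+n_y²)/n_z = 0.359/0.411, so δ = 41.1°.
Dip direction = atan2(0.005, -0.359) = 179° (azimuth of n's horizontal projection).

true dip 41°, dip direction 180°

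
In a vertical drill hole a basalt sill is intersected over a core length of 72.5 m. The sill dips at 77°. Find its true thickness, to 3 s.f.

True thickness t = h · cos(dip) = 72.5 × cos 77°
t = 72.5 × 0.2250 = 16.309 m

16.3 m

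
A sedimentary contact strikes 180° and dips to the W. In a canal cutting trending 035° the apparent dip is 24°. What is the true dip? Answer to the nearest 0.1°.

37.8°

The section is 35° from the strike.
tan(true dip) = tan 24° / sin 35° = 0.7762
true dip = arctan 0.7762 = 37.82°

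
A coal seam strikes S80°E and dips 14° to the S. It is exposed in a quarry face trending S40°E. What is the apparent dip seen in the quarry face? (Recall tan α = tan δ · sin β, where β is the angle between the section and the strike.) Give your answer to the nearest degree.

The strike is S80°E and the section trends S40°E; the acute angle between them is β = 40°.
tan(apparent dip) = tan 14° · sin 40° = 0.1603
apparent dip = arctan 0.1603 = 9.11°

9°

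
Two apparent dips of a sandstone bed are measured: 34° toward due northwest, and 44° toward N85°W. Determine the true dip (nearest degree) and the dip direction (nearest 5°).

Each apparent-dip line lies in the plane. As unit vectors (x east, y north, z up), v₁ plunges 34°→due northwest and v₂ plunges 44°→N85°W.
The plane normal is n = v₁ × v₂ ∝ (-0.372, -0.007, 0.383).
True dip = arccos(n_z / |n|) = arccos(0.7174) = 44.2°.
Dip direction = atan2(-0.372, -0.007) = 269° (azimuth of n's horizontal projection).

true dip 44°, dip direction 270°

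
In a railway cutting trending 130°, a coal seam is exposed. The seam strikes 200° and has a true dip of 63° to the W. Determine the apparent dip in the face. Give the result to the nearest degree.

62°

The strike is 200° and the section trends 130°; the acute angle between them is β = 70°.
tan α = tan 63° × sin 70° = 1.9626 × 0.9397 = 1.8443
α = arctan(1.8443) = 61.53°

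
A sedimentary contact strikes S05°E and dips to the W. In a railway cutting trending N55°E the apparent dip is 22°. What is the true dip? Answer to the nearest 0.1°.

The section is 60° from the strike.
tan δ = tan α / sin β = tan 22° / sin 60° = 0.4040 / 0.8660 = 0.4665
true dip = arctan 0.4665 = 25.01°

25.0°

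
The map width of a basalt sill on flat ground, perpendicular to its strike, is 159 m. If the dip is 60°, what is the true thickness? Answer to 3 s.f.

138 m

True thickness t = w · sin(dip) = 159 × sin 60°
t = 159 × 0.8660 = 137.698 m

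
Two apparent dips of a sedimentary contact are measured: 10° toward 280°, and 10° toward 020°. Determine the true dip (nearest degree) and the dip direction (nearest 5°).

The two traces are lines in the plane: v₁ = (sin 280°·cos 10°, cos 280°·cos 10°, −sin 10°), v₂ = (sin 20°·cos 10°, cos 20°·cos 10°, −sin 10°).
The plane normal is n = v₁ × v₂ ∝ (-0.131, 0.227, 0.955).
Dip δ = arctan(|n_h|/n_z) = arctan(0.262/0.955) = 15.3°.
Dip direction = azimuth of (n_x, n_y) = atan2(-0.131, 0.227) = 330°.

true dip 15°, dip direction 330°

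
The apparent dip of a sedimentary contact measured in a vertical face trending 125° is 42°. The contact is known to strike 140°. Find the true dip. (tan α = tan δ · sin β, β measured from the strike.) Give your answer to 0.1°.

74.0°

The section is 15° from the strike.
tan δ = tan α / sin β = tan 42° / sin 15° = 0.9004 / 0.2588 = 3.4789
true dip = arctan 3.4789 = 73.96°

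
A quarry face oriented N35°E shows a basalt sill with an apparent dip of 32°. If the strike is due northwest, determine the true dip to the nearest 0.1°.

β = acute angle between strike due northwest and section N35°E = 80°.
tan(true dip) = tan 32° / sin 80° = 0.6345
δ = arctan(0.6345) = 32.40°

32.4°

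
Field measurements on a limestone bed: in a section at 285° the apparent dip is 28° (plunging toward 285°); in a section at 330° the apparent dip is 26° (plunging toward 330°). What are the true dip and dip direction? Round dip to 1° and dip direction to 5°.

The two traces are lines in the plane: v₁ = (sin 285°·cos 28°, cos 285°·cos 28°, −sin 28°), v₂ = (sin 330°·cos 26°, cos 330°·cos 26°, −sin 26°).
The plane normal is n = v₁ × v₂ ∝ (-0.265, 0.163, 0.561).
tan δ = √(n_x²+n_y²)/n_z = 0.311/0.561, so δ = 29.0°.
Dip direction = azimuth of (n_x, n_y) = atan2(-0.265, 0.163) = 302°.

true dip 29°, dip direction 300°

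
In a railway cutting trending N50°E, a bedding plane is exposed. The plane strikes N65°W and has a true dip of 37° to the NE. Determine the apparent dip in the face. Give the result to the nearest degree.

34°

Angle between strike (N65°W) and section (N50°E): β = 65°.
tan(apparent dip) = tan 37° · sin 65° = 0.6830
apparent dip = arctan 0.6830 = 34.33°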